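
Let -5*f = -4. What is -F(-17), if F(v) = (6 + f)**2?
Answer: -1156/25 ≈ -46.240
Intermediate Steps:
f = 4/5 (f = -1/5*(-4) = 4/5 ≈ 0.80000)
F(v) = 1156/25 (F(v) = (6 + 4/5)**2 = (34/5)**2 = 1156/25)
-F(-17) = -1*1156/25 = -1156/25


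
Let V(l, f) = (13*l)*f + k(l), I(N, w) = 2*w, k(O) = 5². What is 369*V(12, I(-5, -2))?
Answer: -221031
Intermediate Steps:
k(O) = 25
V(l, f) = 25 + 13*f*l (V(l, f) = (13*l)*f + 25 = 13*f*l + 25 = 25 + 13*f*l)
369*V(12, I(-5, -2)) = 369*(25 + 13*(2*(-2))*12) = 369*(25 + 13*(-4)*12) = 369*(25 - 624) = 369*(-599) = -221031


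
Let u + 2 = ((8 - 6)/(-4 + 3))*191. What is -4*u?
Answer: 1536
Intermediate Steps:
u = -384 (u = -2 + ((8 - 6)/(-4 + 3))*191 = -2 + (2/(-1))*191 = -2 + (2*(-1))*191 = -2 - 2*191 = -2 - 382 = -384)
-4*u = -4*(-384) = 1536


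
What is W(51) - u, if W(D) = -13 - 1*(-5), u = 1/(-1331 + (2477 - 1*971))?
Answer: -1401/175 ≈ -8.0057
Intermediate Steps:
u = 1/175 (u = 1/(-1331 + (2477 - 971)) = 1/(-1331 + 1506) = 1/175 ≈ 0.0057143)
W(D) = -8 (W(D) = -13 + 5 = -8)
W(51) - u = -8 - 1*1/175 = -8 - 1/175 = -1401/175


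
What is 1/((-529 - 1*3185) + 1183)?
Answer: -1/2531 ≈ -0.00039510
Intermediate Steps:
1/((-529 - 1*3185) + 1183) = 1/((-529 - 3185) + 1183) = 1/(-3714 + 1183) = 1/(-2531) = -1/2531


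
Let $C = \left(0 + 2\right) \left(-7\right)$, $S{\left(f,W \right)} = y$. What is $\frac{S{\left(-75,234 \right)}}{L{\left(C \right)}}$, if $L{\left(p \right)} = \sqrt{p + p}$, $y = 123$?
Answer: $- \frac{123 i \sqrt{7}}{14} \approx - 23.245 i$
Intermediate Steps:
$S{\left(f,W \right)} = 123$
$C = -14$ ($C = 2 \left(-7\right) = -14$)
$L{\left(p \right)} = \sqrt{2} \sqrt{p}$ ($L{\left(p \right)} = \sqrt{2 p} = \sqrt{2} \sqrt{p}$)
$\frac{S{\left(-75,234 \right)}}{L{\left(C \right)}} = \frac{123}{\sqrt{2} \sqrt{-14}} = \frac{123}{\sqrt{2} i \sqrt{14}} = \frac{123}{2 i \sqrt{7}} = 123 \left(- \frac{i \sqrt{7}}{14}\right) = - \frac{123 i \sqrt{7}}{14}$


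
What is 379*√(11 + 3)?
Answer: 379*√14 ≈ 1418.1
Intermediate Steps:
379*√(11 + 3) = 379*√14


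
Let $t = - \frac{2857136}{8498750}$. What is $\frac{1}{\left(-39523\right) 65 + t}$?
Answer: $- \frac{4249375}{10916624556693} \approx -3.8926 \cdot 10^{-7}$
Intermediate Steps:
$t = - \frac{1428568}{4249375}$ ($t = \left(-2857136\right) \frac{1}{8498750} = - \frac{1428568}{4249375} \approx -0.33618$)
$\frac{1}{\left(-39523\right) 65 + t} = \frac{1}{\left(-39523\right) 65 - \frac{1428568}{4249375}} = \frac{1}{-2568995 - \frac{1428568}{4249375}} = \frac{1}{- \frac{10916624556693}{4249375}} = - \frac{4249375}{10916624556693}$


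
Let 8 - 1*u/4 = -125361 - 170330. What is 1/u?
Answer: 1/1182796 ≈ 8.4545e-7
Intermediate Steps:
u = 1182796 (u = 32 - 4*(-125361 - 170330) = 32 - 4*(-295691) = 32 + 1182764 = 1182796)
1/u = 1/1182796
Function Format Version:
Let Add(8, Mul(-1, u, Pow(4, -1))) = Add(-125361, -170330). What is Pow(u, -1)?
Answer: Rational(1, 1182796) ≈ 8.4545e-7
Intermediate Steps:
u = 1182796 (u = Add(32, Mul(-4, Add(-125361, -170330))) = Add(32, Mul(-4, -295691)) = Add(32, 1182764) = 1182796)
Pow(u, -1) = Pow(1182796, -1) = Rational(1, 1182796)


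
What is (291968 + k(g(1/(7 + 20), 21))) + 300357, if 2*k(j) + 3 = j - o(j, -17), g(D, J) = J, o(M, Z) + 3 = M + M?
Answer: 1184629/2 ≈ 5.9231e+5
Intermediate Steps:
o(M, Z) = -3 + 2*M (o(M, Z) = -3 + (M + M) = -3 + 2*M)
k(j) = -j/2 (k(j) = -3/2 + (j - (-3 + 2*j))/2 = -3/2 + (j + (3 - 2*j))/2 = -3/2 + (3 - j)/2 = -3/2 + (3/2 - j/2) = -j/2)
(291968 + k(g(1/(7 + 20), 21))) + 300357 = (291968 - ½*21) + 300357 = (291968 - 21/2) + 300357 = 583915/2 + 300357 = 1184629/2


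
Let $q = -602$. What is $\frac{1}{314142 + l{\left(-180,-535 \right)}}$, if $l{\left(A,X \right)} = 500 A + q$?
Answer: $\frac{1}{223540} \approx 4.4735 \cdot 10^{-6}$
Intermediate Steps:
$l{\left(A,X \right)} = -602 + 500 A$ ($l{\left(A,X \right)} = 500 A - 602 = -602 + 500 A$)
$\frac{1}{314142 + l{\left(-180,-535 \right)}} = \frac{1}{314142 + \left(-602 + 500 \left(-180\right)\right)} = \frac{1}{314142 - 90602} = \frac{1}{223540}$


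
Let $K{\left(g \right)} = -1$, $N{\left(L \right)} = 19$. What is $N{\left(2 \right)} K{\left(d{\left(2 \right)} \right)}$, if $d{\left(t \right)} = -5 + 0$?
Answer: $-19$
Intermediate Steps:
$d{\left(t \right)} = -5$
$N{\left(2 \right)} K{\left(d{\left(2 \right)} \right)} = 19 \left(-1\right) = -19$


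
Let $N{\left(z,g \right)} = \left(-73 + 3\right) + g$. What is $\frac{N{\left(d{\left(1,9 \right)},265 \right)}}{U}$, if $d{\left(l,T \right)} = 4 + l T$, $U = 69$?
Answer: $\frac{65}{23} \approx 2.8261$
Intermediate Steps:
$d{\left(l,T \right)} = 4 + T l$
$N{\left(z,g \right)} = -70 + g$
$\frac{N{\left(d{\left(1,9 \right)},265 \right)}}{U} = \frac{-70 + 265}{69} = \frac{1}{69} \cdot 195 = \frac{65}{23}$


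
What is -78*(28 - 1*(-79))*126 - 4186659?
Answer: -5238255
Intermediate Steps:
-78*(28 - 1*(-79))*126 - 4186659 = -78*(28 + 79)*126 - 4186659 = -78*107*126 - 4186659 = -8346*126 - 4186659 = -1051596 - 4186659 = -5238255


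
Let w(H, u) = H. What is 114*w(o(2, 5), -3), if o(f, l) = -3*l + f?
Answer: -1482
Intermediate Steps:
o(f, l) = f - 3*l
114*w(o(2, 5), -3) = 114*(2 - 3*5) = 114*(2 - 15) = 114*(-13) = -1482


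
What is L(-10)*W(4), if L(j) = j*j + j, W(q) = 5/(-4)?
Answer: -225/2 ≈ -112.50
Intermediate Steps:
W(q) = -5/4 (W(q) = 5*(-¼) = -5/4)
L(j) = j + j² (L(j) = j² + j = j + j²)
L(-10)*W(4) = -10*(1 - 10)*(-5/4) = -10*(-9)*(-5/4) = 90*(-5/4) = -225/2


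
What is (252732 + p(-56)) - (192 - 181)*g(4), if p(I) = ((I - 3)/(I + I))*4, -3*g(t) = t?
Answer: 21230897/84 ≈ 2.5275e+5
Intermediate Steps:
g(t) = -t/3
p(I) = 2*(-3 + I)/I (p(I) = ((-3 + I)/((2*I)))*4 = ((-3 + I)*(1/(2*I)))*4 = ((-3 + I)/(2*I))*4 = 2*(-3 + I)/I)
(252732 + p(-56)) - (192 - 181)*g(4) = (252732 + (2 - 6/(-56))) - (192 - 181)*(-⅓*4) = (252732 + (2 - 6*(-1/56))) - 11*(-4)/3 = (252732 + (2 + 3/28)) - 1*(-44/3) = (252732 + 59/28) + 44/3 = 7076555/28 + 44/3 = 21230897/84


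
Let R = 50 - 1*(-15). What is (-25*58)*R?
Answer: -94250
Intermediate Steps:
R = 65 (R = 50 + 15 = 65)
(-25*58)*R = -25*58*65 = -1450*65 = -94250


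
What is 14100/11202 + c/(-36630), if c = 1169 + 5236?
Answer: 4941491/4559214 ≈ 1.0838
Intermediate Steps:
c = 6405
14100/11202 + c/(-36630) = 14100/11202 + 6405/(-36630) = 14100*(1/11202) + 6405*(-1/36630) = 2350/1867 - 427/2442 = 4941491/4559214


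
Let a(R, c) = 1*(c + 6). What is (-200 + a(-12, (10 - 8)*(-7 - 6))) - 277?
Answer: -497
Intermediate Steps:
a(R, c) = 6 + c (a(R, c) = 1*(6 + c) = 6 + c)
(-200 + a(-12, (10 - 8)*(-7 - 6))) - 277 = (-200 + (6 + (10 - 8)*(-7 - 6))) - 277 = (-200 + (6 + 2*(-13))) - 277 = (-200 + (6 - 26)) - 277 = (-200 - 20) - 277 = -220 - 277 = -497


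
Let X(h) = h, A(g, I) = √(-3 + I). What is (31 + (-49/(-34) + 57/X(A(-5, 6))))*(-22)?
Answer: -12133/17 - 418*√3 ≈ -1437.7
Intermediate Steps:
(31 + (-49/(-34) + 57/X(A(-5, 6))))*(-22) = (31 + (-49/(-34) + 57/(√(-3 + 6))))*(-22) = (31 + (-49*(-1/34) + 57/(√3)))*(-22) = (31 + (49/34 + 57*(√3/3)))*(-22) = (31 + (49/34 + 19*√3))*(-22) = (1103/34 + 19*√3)*(-22) = -12133/17 - 418*√3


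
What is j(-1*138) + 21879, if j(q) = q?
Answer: 21741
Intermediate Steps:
j(-1*138) + 21879 = -1*138 + 21879 = -138 + 21879 = 21741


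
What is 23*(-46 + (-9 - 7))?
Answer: -1426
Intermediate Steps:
23*(-46 + (-9 - 7)) = 23*(-46 - 16) = 23*(-62) = -1426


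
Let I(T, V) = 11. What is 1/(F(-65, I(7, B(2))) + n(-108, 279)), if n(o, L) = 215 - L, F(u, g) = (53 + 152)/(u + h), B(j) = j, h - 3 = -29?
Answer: -91/6029 ≈ -0.015094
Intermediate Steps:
h = -26 (h = 3 - 29 = -26)
F(u, g) = 205/(-26 + u) (F(u, g) = (53 + 152)/(u - 26) = 205/(-26 + u))
1/(F(-65, I(7, B(2))) + n(-108, 279)) = 1/(205/(-26 - 65) + (215 - 1*279)) = 1/(205/(-91) + (215 - 279)) = 1/(205*(-1/91) - 64) = 1/(-205/91 - 64) = 1/(-6029/91) = -91/6029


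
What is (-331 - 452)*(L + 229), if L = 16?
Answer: -191835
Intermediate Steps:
(-331 - 452)*(L + 229) = (-331 - 452)*(16 + 229) = -783*245 = -191835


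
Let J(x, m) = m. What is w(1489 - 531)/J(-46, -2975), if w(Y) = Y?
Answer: -958/2975 ≈ -0.32202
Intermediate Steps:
w(1489 - 531)/J(-46, -2975) = (1489 - 531)/(-2975) = 958*(-1/2975) = -958/2975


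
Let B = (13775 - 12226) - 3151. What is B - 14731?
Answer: -16333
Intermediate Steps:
B = -1602 (B = 1549 - 3151 = -1602)
B - 14731 = -1602 - 14731 = -16333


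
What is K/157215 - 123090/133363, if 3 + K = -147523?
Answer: -39026104288/20966664045 ≈ -1.8613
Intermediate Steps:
K = -147526 (K = -3 - 147523 = -147526)
K/157215 - 123090/133363 = -147526/157215 - 123090/133363 = -39026104288/20966664045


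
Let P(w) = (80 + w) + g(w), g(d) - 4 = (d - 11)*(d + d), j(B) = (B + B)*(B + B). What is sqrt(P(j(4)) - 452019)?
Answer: I*sqrt(445087) ≈ 667.15*I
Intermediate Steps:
j(B) = 4*B**2 (j(B) = (2*B)*(2*B) = 4*B**2)
g(d) = 4 + 2*d*(-11 + d) (g(d) = 4 + (d - 11)*(d + d) = 4 + (-11 + d)*(2*d) = 4 + 2*d*(-11 + d))
P(w) = 84 - 21*w + 2*w**2 (P(w) = (80 + w) + (4 - 22*w + 2*w**2) = 84 - 21*w + 2*w**2)
sqrt(P(j(4)) - 452019) = sqrt((84 - 84*4**2 + 2*(4*4**2)**2) - 452019) = sqrt((84 - 84*16 + 2*(4*16)**2) - 452019) = sqrt((84 - 21*64 + 2*64**2) - 452019) = sqrt((84 - 1344 + 2*4096) - 452019) = sqrt((84 - 1344 + 8192) - 452019) = sqrt(6932 - 452019) = sqrt(-445087) = I*sqrt(445087)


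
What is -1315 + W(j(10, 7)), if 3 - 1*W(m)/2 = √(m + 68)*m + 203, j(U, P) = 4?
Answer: -1715 - 48*√2 ≈ -1782.9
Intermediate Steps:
W(m) = -400 - 2*m*√(68 + m) (W(m) = 6 - 2*(√(m + 68)*m + 203) = 6 - 2*(√(68 + m)*m + 203) = 6 - 2*(m*√(68 + m) + 203) = 6 - 2*(203 + m*√(68 + m)) = 6 + (-406 - 2*m*√(68 + m)) = -400 - 2*m*√(68 + m))
-1315 + W(j(10, 7)) = -1315 + (-400 - 2*4*√(68 + 4)) = -1315 + (-400 - 2*4*√72) = -1315 + (-400 - 2*4*6*√2) = -1315 + (-400 - 48*√2) = -1715 - 48*√2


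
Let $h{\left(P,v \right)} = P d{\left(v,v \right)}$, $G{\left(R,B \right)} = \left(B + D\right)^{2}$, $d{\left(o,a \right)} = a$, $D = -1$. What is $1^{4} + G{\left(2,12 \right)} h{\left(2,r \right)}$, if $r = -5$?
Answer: $-1209$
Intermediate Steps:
$G{\left(R,B \right)} = \left(-1 + B\right)^{2}$ ($G{\left(R,B \right)} = \left(B - 1\right)^{2} = \left(-1 + B\right)^{2}$)
$h{\left(P,v \right)} = P v$
$1^{4} + G{\left(2,12 \right)} h{\left(2,r \right)} = 1^{4} + \left(-1 + 12\right)^{2} \cdot 2 \left(-5\right) = 1 + 11^{2} \left(-10\right) = 1 + 121 \left(-10\right) = 1 - 1210 = -1209$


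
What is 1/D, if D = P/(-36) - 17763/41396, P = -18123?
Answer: 31047/15616255 ≈ 0.0019881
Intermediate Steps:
D = 15616255/31047 (D = -18123/(-36) - 17763/41396 = -18123*(-1/36) - 17763*1/41396 = 6041/12 - 17763/41396 = 15616255/31047 ≈ 502.99)
1/D = 1/(15616255/31047) = 31047/15616255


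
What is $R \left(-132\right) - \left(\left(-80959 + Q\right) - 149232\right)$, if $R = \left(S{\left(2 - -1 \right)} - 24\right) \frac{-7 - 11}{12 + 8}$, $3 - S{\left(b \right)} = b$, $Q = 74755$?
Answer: $\frac{762924}{5} \approx 1.5258 \cdot 10^{5}$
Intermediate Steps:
$S{\left(b \right)} = 3 - b$
$R = \frac{108}{5}$ ($R = \left(\left(3 - \left(2 - -1\right)\right) - 24\right) \frac{-7 - 11}{12 + 8} = \left(\left(3 - \left(2 + 1\right)\right) - 24\right) \left(- \frac{18}{20}\right) = \left(\left(3 - 3\right) - 24\right) \left(\left(-18\right) \frac{1}{20}\right) = \left(\left(3 - 3\right) - 24\right) \left(- \frac{9}{10}\right) = \left(0 - 24\right) \left(- \frac{9}{10}\right) = \left(-24\right) \left(- \frac{9}{10}\right) = \frac{108}{5} \approx 21.6$)
$R \left(-132\right) - \left(\left(-80959 + Q\right) - 149232\right) = \frac{108}{5} \left(-132\right) - \left(\left(-80959 + 74755\right) - 149232\right) = - \frac{14256}{5} - \left(-6204 - 149232\right) = - \frac{14256}{5} - -155436 = - \frac{14256}{5} + 155436 = \frac{762924}{5}$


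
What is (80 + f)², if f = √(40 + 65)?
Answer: (80 + √105)² ≈ 8144.5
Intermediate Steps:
f = √105 ≈ 10.247
(80 + f)² = (80 + √105)²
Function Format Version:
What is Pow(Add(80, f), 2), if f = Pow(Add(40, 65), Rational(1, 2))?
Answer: Pow(Add(80, Pow(105, Rational(1, 2))), 2) ≈ 8144.5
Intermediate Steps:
f = Pow(105, Rational(1, 2)) ≈ 10.247
Pow(Add(80, f), 2) = Pow(Add(80, Pow(105, Rational(1, 2))), 2)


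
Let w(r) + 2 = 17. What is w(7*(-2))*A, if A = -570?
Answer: -8550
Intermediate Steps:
w(r) = 15 (w(r) = -2 + 17 = 15)
w(7*(-2))*A = 15*(-570) = -8550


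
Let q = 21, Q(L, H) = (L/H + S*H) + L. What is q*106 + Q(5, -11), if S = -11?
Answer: 25867/11 ≈ 2351.5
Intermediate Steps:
Q(L, H) = L - 11*H + L/H (Q(L, H) = (L/H - 11*H) + L = (-11*H + L/H) + L = L - 11*H + L/H)
q*106 + Q(5, -11) = 21*106 + (5 - 11*(-11) + 5/(-11)) = 2226 + (5 + 121 + 5*(-1/11)) = 2226 + (5 + 121 - 5/11) = 2226 + 1381/11 = 25867/11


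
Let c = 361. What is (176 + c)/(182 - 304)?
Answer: -537/122 ≈ -4.4016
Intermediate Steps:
(176 + c)/(182 - 304) = (176 + 361)/(182 - 304) = 537/(-122) = 537*(-1/122) = -537/122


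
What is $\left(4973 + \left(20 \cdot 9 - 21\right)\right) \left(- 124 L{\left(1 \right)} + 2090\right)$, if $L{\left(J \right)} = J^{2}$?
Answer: $10089512$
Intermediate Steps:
$\left(4973 + \left(20 \cdot 9 - 21\right)\right) \left(- 124 L{\left(1 \right)} + 2090\right) = \left(4973 + \left(20 \cdot 9 - 21\right)\right) \left(- 124 \cdot 1^{2} + 2090\right) = \left(4973 + \left(180 - 21\right)\right) \left(\left(-124\right) 1 + 2090\right) = \left(4973 + 159\right) \left(-124 + 2090\right) = 5132 \cdot 1966 = 10089512$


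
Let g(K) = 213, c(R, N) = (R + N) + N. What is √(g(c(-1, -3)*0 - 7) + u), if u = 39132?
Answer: √39345 ≈ 198.36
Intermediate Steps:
c(R, N) = R + 2*N (c(R, N) = (N + R) + N = R + 2*N)
√(g(c(-1, -3)*0 - 7) + u) = √(213 + 39132) = √39345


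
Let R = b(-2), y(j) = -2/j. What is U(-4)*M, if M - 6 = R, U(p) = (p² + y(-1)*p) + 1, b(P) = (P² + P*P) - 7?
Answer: 63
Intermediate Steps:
b(P) = -7 + 2*P² (b(P) = (P² + P²) - 7 = 2*P² - 7 = -7 + 2*P²)
U(p) = 1 + p² + 2*p (U(p) = (p² + (-2/(-1))*p) + 1 = (p² + (-2*(-1))*p) + 1 = (p² + 2*p) + 1 = 1 + p² + 2*p)
R = 1 (R = -7 + 2*(-2)² = -7 + 2*4 = -7 + 8 = 1)
M = 7 (M = 6 + 1 = 7)
U(-4)*M = (1 + (-4)² + 2*(-4))*7 = (1 + 16 - 8)*7 = 9*7 = 63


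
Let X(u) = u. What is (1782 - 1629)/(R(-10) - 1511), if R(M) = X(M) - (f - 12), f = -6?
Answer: -17/167 ≈ -0.10180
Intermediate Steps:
R(M) = 18 + M (R(M) = M - (-6 - 12) = M - 1*(-18) = M + 18 = 18 + M)
(1782 - 1629)/(R(-10) - 1511) = (1782 - 1629)/((18 - 10) - 1511) = 153/(8 - 1511) = 153/(-1503) = 153*(-1/1503) = -17/167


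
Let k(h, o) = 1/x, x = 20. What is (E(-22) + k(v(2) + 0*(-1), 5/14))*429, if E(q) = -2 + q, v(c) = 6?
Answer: -205491/20 ≈ -10275.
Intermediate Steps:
k(h, o) = 1/20
(E(-22) + k(v(2) + 0*(-1), 5/14))*429 = ((-2 - 22) + 1/20)*429 = (-24 + 1/20)*429 = -479/20*429 = -205491/20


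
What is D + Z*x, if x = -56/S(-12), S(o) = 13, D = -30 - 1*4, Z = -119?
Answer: 6222/13 ≈ 478.62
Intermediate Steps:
D = -34 (D = -30 - 4 = -34)
x = -56/13 ≈ -4.3077
D + Z*x = -34 - 119*(-56/13) = -34 + 6664/13 = 6222/13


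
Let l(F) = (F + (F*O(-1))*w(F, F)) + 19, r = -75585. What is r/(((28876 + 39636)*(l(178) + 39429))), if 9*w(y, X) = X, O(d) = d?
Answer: -136053/4452594880 ≈ -3.0556e-5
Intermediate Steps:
w(y, X) = X/9
l(F) = 19 + F - F²/9 (l(F) = (F + (F*(-1))*(F/9)) + 19 = (F + (-F)*(F/9)) + 19 = (F - F²/9) + 19 = 19 + F - F²/9)
r/(((28876 + 39636)*(l(178) + 39429))) = -75585*1/((28876 + 39636)*((19 + 178 - ⅑*178²) + 39429)) = -75585*1/(68512*((19 + 178 - ⅑*31684) + 39429)) = -75585*1/(68512*((19 + 178 - 31684/9) + 39429)) = -75585*1/(68512*(-29911/9 + 39429)) = -75585/(68512*(324950/9)) = -75585/22262974400/9 = -75585*9/22262974400 = -136053/4452594880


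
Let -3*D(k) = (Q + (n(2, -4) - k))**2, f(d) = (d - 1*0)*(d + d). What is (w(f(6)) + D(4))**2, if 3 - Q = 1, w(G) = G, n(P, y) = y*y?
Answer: 400/9 ≈ 44.444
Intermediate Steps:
f(d) = 2*d**2 (f(d) = (d + 0)*(2*d) = d*(2*d) = 2*d**2)
n(P, y) = y**2
Q = 2 (Q = 3 - 1*1 = 3 - 1 = 2)
D(k) = -(18 - k)**2/3 (D(k) = -(2 + ((-4)**2 - k))**2/3 = -(2 + (16 - k))**2/3 = -(18 - k)**2/3)
(w(f(6)) + D(4))**2 = (2*6**2 - (-18 + 4)**2/3)**2 = (2*36 - 1/3*(-14)**2)**2 = (72 - 1/3*196)**2 = (72 - 196/3)**2 = (20/3)**2 = 400/9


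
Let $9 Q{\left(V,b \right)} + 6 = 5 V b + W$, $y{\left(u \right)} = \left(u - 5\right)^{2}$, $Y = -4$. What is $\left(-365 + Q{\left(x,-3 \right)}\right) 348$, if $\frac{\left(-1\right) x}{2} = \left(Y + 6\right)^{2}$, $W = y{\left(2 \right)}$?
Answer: $-122264$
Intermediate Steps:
$y{\left(u \right)} = \left(-5 + u\right)^{2}$
$W = 9$ ($W = \left(-5 + 2\right)^{2} = \left(-3\right)^{2} = 9$)
$x = -8$ ($x = - 2 \left(-4 + 6\right)^{2} = - 2 \cdot 2^{2} = \left(-2\right) 4 = -8$)
$Q{\left(V,b \right)} = \frac{1}{3} + \frac{5 V b}{9}$ ($Q{\left(V,b \right)} = - \frac{2}{3} + \frac{5 V b + 9}{9} = - \frac{2}{3} + \frac{9 + 5 V b}{9} = - \frac{2}{3} + \left(1 + \frac{5 V b}{9}\right) = \frac{1}{3} + \frac{5 V b}{9}$)
$\left(-365 + Q{\left(x,-3 \right)}\right) 348 = \left(-365 + \left(\frac{1}{3} + \frac{5}{9} \left(-8\right) \left(-3\right)\right)\right) 348 = \left(-365 + \left(\frac{1}{3} + \frac{40}{3}\right)\right) 348 = \left(-365 + \frac{41}{3}\right) 348 = \left(- \frac{1054}{3}\right) 348 = -122264$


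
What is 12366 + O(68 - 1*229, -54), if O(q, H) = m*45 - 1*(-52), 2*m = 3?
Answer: 24971/2 ≈ 12486.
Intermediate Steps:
m = 3/2 (m = (1/2)*3 = 3/2 ≈ 1.5000)
O(q, H) = 239/2 (O(q, H) = (3/2)*45 - 1*(-52) = 135/2 + 52 = 239/2)
12366 + O(68 - 1*229, -54) = 12366 + 239/2 = 24971/2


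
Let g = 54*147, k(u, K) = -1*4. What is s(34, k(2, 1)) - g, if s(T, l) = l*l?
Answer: -7922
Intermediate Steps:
k(u, K) = -4
g = 7938
s(T, l) = l²
s(34, k(2, 1)) - g = (-4)² - 1*7938 = 16 - 7938 = -7922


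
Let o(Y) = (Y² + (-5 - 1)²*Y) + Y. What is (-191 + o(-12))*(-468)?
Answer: 229788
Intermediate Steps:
o(Y) = Y² + 37*Y (o(Y) = (Y² + (-6)²*Y) + Y = (Y² + 36*Y) + Y = Y² + 37*Y)
(-191 + o(-12))*(-468) = (-191 - 12*(37 - 12))*(-468) = (-191 - 12*25)*(-468) = (-191 - 300)*(-468) = -491*(-468) = 229788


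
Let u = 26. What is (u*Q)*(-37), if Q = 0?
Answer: 0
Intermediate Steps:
(u*Q)*(-37) = (26*0)*(-37) = 0*(-37) = 0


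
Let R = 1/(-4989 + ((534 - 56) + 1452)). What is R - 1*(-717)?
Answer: 2193302/3059 ≈ 717.00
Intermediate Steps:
R = -1/3059 (R = 1/(-4989 + (478 + 1452)) = 1/(-4989 + 1930) = 1/(-3059) = -1/3059 ≈ -0.00032690)
R - 1*(-717) = -1/3059 - 1*(-717) = -1/3059 + 717 = 2193302/3059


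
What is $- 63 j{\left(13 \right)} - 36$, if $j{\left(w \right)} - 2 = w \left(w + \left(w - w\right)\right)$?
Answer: $-10809$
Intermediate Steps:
$j{\left(w \right)} = 2 + w^{2}$ ($j{\left(w \right)} = 2 + w \left(w + \left(w - w\right)\right) = 2 + w \left(w + 0\right) = 2 + w w = 2 + w^{2}$)
$- 63 j{\left(13 \right)} - 36 = - 63 \left(2 + 13^{2}\right) - 36 = - 63 \left(2 + 169\right) - 36 = \left(-63\right) 171 - 36 = -10773 - 36 = -10809$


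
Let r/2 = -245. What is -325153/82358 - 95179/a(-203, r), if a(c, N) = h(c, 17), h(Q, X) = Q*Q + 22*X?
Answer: -21359589281/3424692714 ≈ -6.2369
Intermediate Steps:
r = -490 (r = 2*(-245) = -490)
h(Q, X) = Q**2 + 22*X
a(c, N) = 374 + c**2 (a(c, N) = c**2 + 22*17 = c**2 + 374 = 374 + c**2)
-325153/82358 - 95179/a(-203, r) = -325153/82358 - 95179/(374 + (-203)**2) = -325153*1/82358 - 95179/(374 + 41209) = -325153/82358 - 95179/41583 = -21359589281/3424692714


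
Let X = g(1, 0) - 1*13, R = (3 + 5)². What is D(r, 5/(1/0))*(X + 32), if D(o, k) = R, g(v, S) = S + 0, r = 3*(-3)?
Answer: 1216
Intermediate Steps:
r = -9
g(v, S) = S
R = 64 (R = 8² = 64)
X = -13 (X = 0 - 1*13 = 0 - 13 = -13)
D(o, k) = 64
D(r, 5/(1/0))*(X + 32) = 64*(-13 + 32) = 64*19 = 1216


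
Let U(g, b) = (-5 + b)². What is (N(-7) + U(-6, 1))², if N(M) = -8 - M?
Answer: 225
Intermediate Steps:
(N(-7) + U(-6, 1))² = ((-8 - 1*(-7)) + (-5 + 1)²)² = ((-8 + 7) + (-4)²)² = (-1 + 16)² = 15² = 225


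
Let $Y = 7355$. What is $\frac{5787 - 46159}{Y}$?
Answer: $- \frac{40372}{7355} \approx -5.4891$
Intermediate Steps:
$\frac{5787 - 46159}{Y} = \frac{5787 - 46159}{7355} = \left(5787 - 46159\right) \frac{1}{7355} = \left(-40372\right) \frac{1}{7355} = - \frac{40372}{7355}$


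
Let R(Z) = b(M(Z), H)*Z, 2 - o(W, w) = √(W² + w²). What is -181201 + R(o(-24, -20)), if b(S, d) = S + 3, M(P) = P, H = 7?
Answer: -180215 - 28*√61 ≈ -1.8043e+5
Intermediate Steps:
b(S, d) = 3 + S
o(W, w) = 2 - √(W² + w²)
R(Z) = Z*(3 + Z) (R(Z) = (3 + Z)*Z = Z*(3 + Z))
-181201 + R(o(-24, -20)) = -181201 + (2 - √((-24)² + (-20)²))*(3 + (2 - √((-24)² + (-20)²))) = -181201 + (2 - √(576 + 400))*(3 + (2 - √(576 + 400))) = -181201 + (2 - √976)*(3 + (2 - √976)) = -181201 + (2 - 4*√61)*(3 + (2 - 4*√61)) = -181201 + (2 - 4*√61)*(5 - 4*√61)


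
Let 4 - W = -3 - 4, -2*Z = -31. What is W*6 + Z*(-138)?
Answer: -2073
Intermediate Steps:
Z = 31/2 (Z = -1/2*(-31) = 31/2 ≈ 15.500)
W = 11 (W = 4 - (-3 - 4) = 4 - 1*(-7) = 4 + 7 = 11)
W*6 + Z*(-138) = 11*6 + (31/2)*(-138) = 66 - 2139 = -2073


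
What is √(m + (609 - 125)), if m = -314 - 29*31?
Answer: 27*I ≈ 27.0*I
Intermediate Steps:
m = -1213 (m = -314 - 899 = -1213)
√(m + (609 - 125)) = √(-1213 + (609 - 125)) = √(-1213 + 484) = √(-729) = 27*I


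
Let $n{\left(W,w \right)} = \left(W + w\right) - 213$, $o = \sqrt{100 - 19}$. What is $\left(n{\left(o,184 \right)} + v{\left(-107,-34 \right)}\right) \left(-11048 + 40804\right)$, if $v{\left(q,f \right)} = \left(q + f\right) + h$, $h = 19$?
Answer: $-4225352$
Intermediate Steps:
$v{\left(q,f \right)} = 19 + f + q$ ($v{\left(q,f \right)} = \left(q + f\right) + 19 = \left(f + q\right) + 19 = 19 + f + q$)
$o = 9$ ($o = \sqrt{81} = 9$)
$n{\left(W,w \right)} = -213 + W + w$
$\left(n{\left(o,184 \right)} + v{\left(-107,-34 \right)}\right) \left(-11048 + 40804\right) = \left(\left(-213 + 9 + 184\right) - 122\right) \left(-11048 + 40804\right) = \left(-20 - 122\right) 29756 = \left(-142\right) 29756 = -4225352$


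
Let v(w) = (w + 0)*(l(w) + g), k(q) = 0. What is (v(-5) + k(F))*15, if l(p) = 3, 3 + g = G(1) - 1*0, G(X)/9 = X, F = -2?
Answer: -675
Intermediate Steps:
G(X) = 9*X
g = 6 (g = -3 + (9*1 - 1*0) = -3 + (9 + 0) = -3 + 9 = 6)
v(w) = 9*w (v(w) = (w + 0)*(3 + 6) = w*9 = 9*w)
(v(-5) + k(F))*15 = (9*(-5) + 0)*15 = (-45 + 0)*15 = -45*15 = -675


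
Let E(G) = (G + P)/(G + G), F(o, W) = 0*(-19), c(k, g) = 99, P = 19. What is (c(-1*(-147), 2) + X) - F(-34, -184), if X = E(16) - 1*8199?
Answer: -259165/32 ≈ -8098.9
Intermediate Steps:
F(o, W) = 0
E(G) = (19 + G)/(2*G) (E(G) = (G + 19)/(G + G) = (19 + G)/((2*G)) = (19 + G)*(1/(2*G)) = (19 + G)/(2*G))
X = -262333/32 (X = (½)*(19 + 16)/16 - 1*8199 = (½)*(1/16)*35 - 8199 = 35/32 - 8199 = -262333/32 ≈ -8197.9)
(c(-1*(-147), 2) + X) - F(-34, -184) = (99 - 262333/32) - 1*0 = -259165/32 + 0 = -259165/32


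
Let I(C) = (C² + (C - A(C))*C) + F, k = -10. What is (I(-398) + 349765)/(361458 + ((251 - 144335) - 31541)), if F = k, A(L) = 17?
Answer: 673329/185833 ≈ 3.6233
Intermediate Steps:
F = -10
I(C) = -10 + C² + C*(-17 + C) (I(C) = (C² + (C - 1*17)*C) - 10 = (C² + (C - 17)*C) - 10 = (C² + (-17 + C)*C) - 10 = (C² + C*(-17 + C)) - 10 = -10 + C² + C*(-17 + C))
(I(-398) + 349765)/(361458 + ((251 - 144335) - 31541)) = ((-10 - 17*(-398) + 2*(-398)²) + 349765)/(361458 + ((251 - 144335) - 31541)) = ((-10 + 6766 + 2*158404) + 349765)/(361458 + (-144084 - 31541)) = ((-10 + 6766 + 316808) + 349765)/(361458 - 175625) = (323564 + 349765)/185833 = 673329*(1/185833) = 673329/185833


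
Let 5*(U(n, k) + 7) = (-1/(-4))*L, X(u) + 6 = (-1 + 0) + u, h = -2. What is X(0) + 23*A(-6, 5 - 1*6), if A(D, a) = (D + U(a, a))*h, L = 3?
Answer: 5841/10 ≈ 584.10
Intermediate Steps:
X(u) = -7 + u (X(u) = -6 + ((-1 + 0) + u) = -6 + (-1 + u) = -7 + u)
U(n, k) = -137/20 (U(n, k) = -7 + (-1/(-4)*3)/5 = -7 + (-1*(-¼)*3)/5 = -7 + ((¼)*3)/5 = -7 + (⅕)*(¾) = -7 + 3/20 = -137/20)
A(D, a) = 137/10 - 2*D (A(D, a) = (D - 137/20)*(-2) = (-137/20 + D)*(-2) = 137/10 - 2*D)
X(0) + 23*A(-6, 5 - 1*6) = (-7 + 0) + 23*(137/10 - 2*(-6)) = -7 + 23*(137/10 + 12) = -7 + 23*(257/10) = -7 + 5911/10 = 5841/10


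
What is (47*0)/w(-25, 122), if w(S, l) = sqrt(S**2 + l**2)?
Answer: 0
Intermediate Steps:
(47*0)/w(-25, 122) = (47*0)/(sqrt((-25)**2 + 122**2)) = 0/(sqrt(625 + 14884)) = 0/(sqrt(15509)) = 0*(sqrt(15509)/15509) = 0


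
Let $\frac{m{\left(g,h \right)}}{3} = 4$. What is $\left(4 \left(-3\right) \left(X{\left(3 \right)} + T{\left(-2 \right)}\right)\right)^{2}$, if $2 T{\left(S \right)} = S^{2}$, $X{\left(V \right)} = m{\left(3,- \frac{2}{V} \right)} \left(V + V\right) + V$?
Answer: $853776$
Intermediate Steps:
$m{\left(g,h \right)} = 12$ ($m{\left(g,h \right)} = 3 \cdot 4 = 12$)
$X{\left(V \right)} = 25 V$ ($X{\left(V \right)} = 12 \left(V + V\right) + V = 12 \cdot 2 V + V = 24 V + V = 25 V$)
$T{\left(S \right)} = \frac{S^{2}}{2}$
$\left(4 \left(-3\right) \left(X{\left(3 \right)} + T{\left(-2 \right)}\right)\right)^{2} = \left(4 \left(-3\right) \left(25 \cdot 3 + \frac{\left(-2\right)^{2}}{2}\right)\right)^{2} = \left(- 12 \left(75 + \frac{1}{2} \cdot 4\right)\right)^{2} = \left(- 12 \left(75 + 2\right)\right)^{2} = \left(\left(-12\right) 77\right)^{2} = \left(-924\right)^{2} = 853776$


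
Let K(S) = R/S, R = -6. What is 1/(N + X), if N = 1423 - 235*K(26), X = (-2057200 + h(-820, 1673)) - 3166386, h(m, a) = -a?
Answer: -13/67909163 ≈ -1.9143e-7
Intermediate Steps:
X = -5225259 (X = (-2057200 - 1*1673) - 3166386 = (-2057200 - 1673) - 3166386 = -2058873 - 3166386 = -5225259)
K(S) = -6/S
N = 19204/13 (N = 1423 - (-1410)/26 = 1423 - 235*(-3/13) = 1423 + 705/13 = 19204/13 ≈ 1477.2)
1/(N + X) = 1/(19204/13 - 5225259) = 1/(-67909163/13) = -13/67909163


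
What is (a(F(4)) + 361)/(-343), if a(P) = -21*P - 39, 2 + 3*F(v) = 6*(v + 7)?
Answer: 18/49 ≈ 0.36735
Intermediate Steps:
F(v) = 40/3 + 2*v (F(v) = -⅔ + (6*(v + 7))/3 = -⅔ + (6*(7 + v))/3 = -⅔ + (42 + 6*v)/3 = -⅔ + (14 + 2*v) = 40/3 + 2*v)
a(P) = -39 - 21*P
(a(F(4)) + 361)/(-343) = ((-39 - 21*(40/3 + 2*4)) + 361)/(-343) = ((-39 - 21*(40/3 + 8)) + 361)*(-1/343) = ((-39 - 21*64/3) + 361)*(-1/343) = ((-39 - 448) + 361)*(-1/343) = (-487 + 361)*(-1/343) = -126*(-1/343) = 18/49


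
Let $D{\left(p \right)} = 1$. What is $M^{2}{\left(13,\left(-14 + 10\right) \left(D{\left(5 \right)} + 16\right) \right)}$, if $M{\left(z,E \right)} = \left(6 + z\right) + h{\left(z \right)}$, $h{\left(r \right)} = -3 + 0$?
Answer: $256$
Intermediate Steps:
$h{\left(r \right)} = -3$
$M{\left(z,E \right)} = 3 + z$ ($M{\left(z,E \right)} = \left(6 + z\right) - 3 = 3 + z$)
$M^{2}{\left(13,\left(-14 + 10\right) \left(D{\left(5 \right)} + 16\right) \right)} = \left(3 + 13\right)^{2} = 16^{2} = 256$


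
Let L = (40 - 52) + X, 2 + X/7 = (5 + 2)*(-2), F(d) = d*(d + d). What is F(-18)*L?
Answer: -80352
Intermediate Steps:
F(d) = 2*d² (F(d) = d*(2*d) = 2*d²)
X = -112 (X = -14 + 7*((5 + 2)*(-2)) = -14 + 7*(7*(-2)) = -14 + 7*(-14) = -14 - 98 = -112)
L = -124 (L = (40 - 52) - 112 = -12 - 112 = -124)
F(-18)*L = (2*(-18)²)*(-124) = (2*324)*(-124) = 648*(-124) = -80352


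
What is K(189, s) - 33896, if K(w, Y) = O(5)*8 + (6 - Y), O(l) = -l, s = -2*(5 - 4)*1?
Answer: -33928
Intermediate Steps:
s = -2 (s = -2*1*1 = -2*1 = -2)
K(w, Y) = -34 - Y (K(w, Y) = -1*5*8 + (6 - Y) = -5*8 + (6 - Y) = -40 + (6 - Y) = -34 - Y)
K(189, s) - 33896 = (-34 - 1*(-2)) - 33896 = (-34 + 2) - 33896 = -32 - 33896 = -33928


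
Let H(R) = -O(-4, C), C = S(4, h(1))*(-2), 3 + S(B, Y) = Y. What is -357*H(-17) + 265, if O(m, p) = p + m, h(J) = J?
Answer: 265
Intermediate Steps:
S(B, Y) = -3 + Y
C = 4 (C = (-3 + 1)*(-2) = -2*(-2) = 4)
O(m, p) = m + p
H(R) = 0 (H(R) = -(-4 + 4) = -1*0 = 0)
-357*H(-17) + 265 = -357*0 + 265 = 0 + 265 = 265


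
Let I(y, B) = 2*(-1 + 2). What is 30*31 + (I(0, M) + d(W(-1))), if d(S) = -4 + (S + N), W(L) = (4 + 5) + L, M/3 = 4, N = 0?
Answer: 936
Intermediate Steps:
M = 12 (M = 3*4 = 12)
I(y, B) = 2 (I(y, B) = 2*1 = 2)
W(L) = 9 + L
d(S) = -4 + S (d(S) = -4 + (S + 0) = -4 + S)
30*31 + (I(0, M) + d(W(-1))) = 30*31 + (2 + (-4 + (9 - 1))) = 930 + (2 + (-4 + 8)) = 930 + (2 + 4) = 930 + 6 = 936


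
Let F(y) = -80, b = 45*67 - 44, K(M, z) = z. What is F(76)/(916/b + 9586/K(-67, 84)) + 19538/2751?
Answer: 50302164398/7856016945 ≈ 6.4030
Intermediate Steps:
b = 2971 (b = 3015 - 44 = 2971)
F(76)/(916/b + 9586/K(-67, 84)) + 19538/2751 = -80/(916/2971 + 9586/84) + 19538/2751 = -80/(916*(1/2971) + 9586*(1/84)) + 19538*(1/2751) = -80/(916/2971 + 4793/42) + 19538/2751 = -80/14278475/124782 + 19538/2751 = -80*124782/14278475 + 19538/2751 = -1996512/2855695 + 19538/2751 = 50302164398/7856016945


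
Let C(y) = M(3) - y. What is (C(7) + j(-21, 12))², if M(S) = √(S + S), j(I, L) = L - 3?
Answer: (2 + √6)² ≈ 19.798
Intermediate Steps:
j(I, L) = -3 + L
M(S) = √2*√S (M(S) = √(2*S) = √2*√S)
C(y) = √6 - y (C(y) = √2*√3 - y = √6 - y)
(C(7) + j(-21, 12))² = ((√6 - 1*7) + (-3 + 12))² = ((√6 - 7) + 9)² = ((-7 + √6) + 9)² = (2 + √6)²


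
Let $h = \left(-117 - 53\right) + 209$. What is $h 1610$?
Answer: $62790$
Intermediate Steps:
$h = 39$ ($h = -170 + 209 = 39$)
$h 1610 = 39 \cdot 1610 = 62790$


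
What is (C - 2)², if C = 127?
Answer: 15625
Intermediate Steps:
(C - 2)² = (127 - 2)² = 125² = 15625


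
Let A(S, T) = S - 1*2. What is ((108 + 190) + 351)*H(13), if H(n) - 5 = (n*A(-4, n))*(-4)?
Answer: 205733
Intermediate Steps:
A(S, T) = -2 + S (A(S, T) = S - 2 = -2 + S)
H(n) = 5 + 24*n (H(n) = 5 + (n*(-2 - 4))*(-4) = 5 + (n*(-6))*(-4) = 5 - 6*n*(-4) = 5 + 24*n)
((108 + 190) + 351)*H(13) = ((108 + 190) + 351)*(5 + 24*13) = (298 + 351)*(5 + 312) = 649*317 = 205733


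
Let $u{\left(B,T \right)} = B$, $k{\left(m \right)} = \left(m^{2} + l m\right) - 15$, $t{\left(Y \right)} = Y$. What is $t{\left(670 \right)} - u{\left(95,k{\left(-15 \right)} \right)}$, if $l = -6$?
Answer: $575$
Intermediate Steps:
$k{\left(m \right)} = -15 + m^{2} - 6 m$ ($k{\left(m \right)} = \left(m^{2} - 6 m\right) - 15 = -15 + m^{2} - 6 m$)
$t{\left(670 \right)} - u{\left(95,k{\left(-15 \right)} \right)} = 670 - 95 = 575$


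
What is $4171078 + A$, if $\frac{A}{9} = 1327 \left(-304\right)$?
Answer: $540406$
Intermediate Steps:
$A = -3630672$ ($A = 9 \cdot 1327 \left(-304\right) = 9 \left(-403408\right) = -3630672$)
$4171078 + A = 4171078 - 3630672 = 540406$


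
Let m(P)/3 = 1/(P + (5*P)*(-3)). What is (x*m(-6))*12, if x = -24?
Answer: -72/7 ≈ -10.286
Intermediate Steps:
m(P) = -3/(14*P) (m(P) = 3/(P + (5*P)*(-3)) = 3/(P - 15*P) = 3/((-14*P)) = 3*(-1/(14*P)) = -3/(14*P))
(x*m(-6))*12 = -(-36)/(7*(-6))*12 = -(-36)*(-1)/(7*6)*12 = -24*1/28*12 = -6/7*12 = -72/7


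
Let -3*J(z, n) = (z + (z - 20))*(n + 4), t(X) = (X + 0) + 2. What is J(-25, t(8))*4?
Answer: 3920/3 ≈ 1306.7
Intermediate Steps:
t(X) = 2 + X (t(X) = X + 2 = 2 + X)
J(z, n) = -(-20 + 2*z)*(4 + n)/3 (J(z, n) = -(z + (z - 20))*(n + 4)/3 = -(z + (-20 + z))*(4 + n)/3 = -(-20 + 2*z)*(4 + n)/3)
J(-25, t(8))*4 = (80/3 - 8/3*(-25) + 20*(2 + 8)/3 - ⅔*(2 + 8)*(-25))*4 = (80/3 + 200/3 + (20/3)*10 - ⅔*10*(-25))*4 = (80/3 + 200/3 + 200/3 + 500/3)*4 = (980/3)*4 = 3920/3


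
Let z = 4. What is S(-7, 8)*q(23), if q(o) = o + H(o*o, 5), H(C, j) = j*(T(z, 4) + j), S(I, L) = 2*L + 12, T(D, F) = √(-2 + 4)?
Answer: 1344 + 140*√2 ≈ 1542.0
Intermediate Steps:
T(D, F) = √2
S(I, L) = 12 + 2*L
H(C, j) = j*(j + √2) (H(C, j) = j*(√2 + j) = j*(j + √2))
q(o) = 25 + o + 5*√2 (q(o) = o + 5*(5 + √2) = o + (25 + 5*√2) = 25 + o + 5*√2)
S(-7, 8)*q(23) = (12 + 2*8)*(25 + 23 + 5*√2) = (12 + 16)*(48 + 5*√2) = 28*(48 + 5*√2) = 1344 + 140*√2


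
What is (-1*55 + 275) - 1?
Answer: 219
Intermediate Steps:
(-1*55 + 275) - 1 = (-55 + 275) - 1 = 220 - 1 = 219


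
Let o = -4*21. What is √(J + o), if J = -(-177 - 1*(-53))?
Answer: 2*√10 ≈ 6.3246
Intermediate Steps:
J = 124 (J = -(-177 + 53) = -1*(-124) = 124)
o = -84
√(J + o) = √(124 - 84) = √40 = 2*√10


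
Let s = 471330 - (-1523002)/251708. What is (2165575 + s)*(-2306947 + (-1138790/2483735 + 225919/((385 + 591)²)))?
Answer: -362272235093756687010816214329/59552762420812288 ≈ -6.0832e+12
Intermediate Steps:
s = 59319527321/125854 (s = 471330 - (-1523002)/251708 = 471330 - 1*(-761501/125854) = 471330 + 761501/125854 = 59319527321/125854 ≈ 4.7134e+5)
(2165575 + s)*(-2306947 + (-1138790/2483735 + 225919/((385 + 591)²))) = (2165575 + 59319527321/125854)*(-2306947 + (-1138790/2483735 + 225919/((385 + 591)²))) = 331865803371*(-2306947 + (-1138790*1/2483735 + 225919/(976²)))/125854 = 331865803371*(-2306947 + (-227758/496747 + 225919/952576))/125854 = 331865803371*(-2306947 - 104732219115/473189270272)/125854 = (331865803371/125854)*(-1091622672218398699/473189270272) = -362272235093756687010816214329/59552762420812288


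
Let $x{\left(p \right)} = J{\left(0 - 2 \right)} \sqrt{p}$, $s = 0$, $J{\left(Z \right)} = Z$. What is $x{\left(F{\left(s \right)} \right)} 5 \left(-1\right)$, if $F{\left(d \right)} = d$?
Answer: $0$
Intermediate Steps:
$x{\left(p \right)} = - 2 \sqrt{p}$ ($x{\left(p \right)} = \left(0 - 2\right) \sqrt{p} = - 2 \sqrt{p}$)
$x{\left(F{\left(s \right)} \right)} 5 \left(-1\right) = - 2 \sqrt{0} \cdot 5 \left(-1\right) = \left(-2\right) 0 \cdot 5 \left(-1\right) = 0 \cdot 5 \left(-1\right) = 0 \left(-1\right) = 0$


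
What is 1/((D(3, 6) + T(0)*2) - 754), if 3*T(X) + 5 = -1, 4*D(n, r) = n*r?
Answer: -2/1507 ≈ -0.0013271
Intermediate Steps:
D(n, r) = n*r/4 (D(n, r) = (n*r)/4 = n*r/4)
T(X) = -2 (T(X) = -5/3 + (⅓)*(-1) = -5/3 - ⅓ = -2)
1/((D(3, 6) + T(0)*2) - 754) = 1/(((¼)*3*6 - 2*2) - 754) = 1/((9/2 - 4) - 754) = 1/(½ - 754) = 1/(-1507/2) = -2/1507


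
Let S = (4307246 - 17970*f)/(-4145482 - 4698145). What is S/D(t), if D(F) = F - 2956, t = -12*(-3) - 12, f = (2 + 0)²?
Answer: 2117683/12964757182 ≈ 0.00016334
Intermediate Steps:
f = 4 (f = 2² = 4)
t = 24 (t = 36 - 12 = 24)
D(F) = -2956 + F
S = -4235366/8843627 (S = (4307246 - 17970*4)/(-4145482 - 4698145) = (4307246 - 71880)/(-8843627) = 4235366*(-1/8843627) = -4235366/8843627 ≈ -0.47892)
S/D(t) = -4235366/(8843627*(-2956 + 24)) = -4235366/8843627/(-2932) = -4235366/8843627*(-1/2932) = 2117683/12964757182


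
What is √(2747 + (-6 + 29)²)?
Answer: 6*√91 ≈ 57.236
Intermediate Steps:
√(2747 + (-6 + 29)²) = √(2747 + 23²) = √(2747 + 529) = √3276 = 6*√91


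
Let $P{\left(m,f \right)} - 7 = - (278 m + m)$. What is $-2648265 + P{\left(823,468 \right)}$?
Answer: $-2877875$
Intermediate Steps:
$P{\left(m,f \right)} = 7 - 279 m$ ($P{\left(m,f \right)} = 7 - \left(278 m + m\right) = 7 - 279 m$)
$-2648265 + P{\left(823,468 \right)} = -2648265 + \left(7 - 229617\right) = -2648265 - 229610 = -2877875$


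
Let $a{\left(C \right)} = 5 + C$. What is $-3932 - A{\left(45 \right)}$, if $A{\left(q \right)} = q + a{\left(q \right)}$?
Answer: $-4027$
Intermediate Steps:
$A{\left(q \right)} = 5 + 2 q$ ($A{\left(q \right)} = q + \left(5 + q\right) = 5 + 2 q$)
$-3932 - A{\left(45 \right)} = -3932 - \left(5 + 2 \cdot 45\right) = -3932 - \left(5 + 90\right) = -3932 - 95 = -4027$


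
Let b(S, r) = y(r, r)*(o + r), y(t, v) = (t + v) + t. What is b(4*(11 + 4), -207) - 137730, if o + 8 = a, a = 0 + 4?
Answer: -6699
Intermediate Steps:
a = 4
o = -4 (o = -8 + 4 = -4)
y(t, v) = v + 2*t
b(S, r) = 3*r*(-4 + r) (b(S, r) = (r + 2*r)*(-4 + r) = (3*r)*(-4 + r) = 3*r*(-4 + r))
b(4*(11 + 4), -207) - 137730 = 3*(-207)*(-4 - 207) - 137730 = 3*(-207)*(-211) - 137730 = 131031 - 137730 = -6699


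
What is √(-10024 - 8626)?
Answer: 5*I*√746 ≈ 136.56*I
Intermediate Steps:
√(-10024 - 8626) = √(-18650) = 5*I*√746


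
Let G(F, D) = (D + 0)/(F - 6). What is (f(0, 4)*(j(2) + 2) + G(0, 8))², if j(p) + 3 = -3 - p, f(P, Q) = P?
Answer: 16/9 ≈ 1.7778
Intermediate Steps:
G(F, D) = D/(-6 + F)
j(p) = -6 - p (j(p) = -3 + (-3 - p) = -6 - p)
(f(0, 4)*(j(2) + 2) + G(0, 8))² = (0*((-6 - 1*2) + 2) + 8/(-6 + 0))² = (0*((-6 - 2) + 2) + 8/(-6))² = (0*(-8 + 2) + 8*(-⅙))² = (0*(-6) - 4/3)² = (0 - 4/3)² = (-4/3)² = 16/9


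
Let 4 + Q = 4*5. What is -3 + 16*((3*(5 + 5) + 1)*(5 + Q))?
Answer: 10413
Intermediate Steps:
Q = 16 (Q = -4 + 4*5 = -4 + 20 = 16)
-3 + 16*((3*(5 + 5) + 1)*(5 + Q)) = -3 + 16*((3*(5 + 5) + 1)*(5 + 16)) = -3 + 16*((3*10 + 1)*21) = -3 + 16*((30 + 1)*21) = -3 + 16*(31*21) = -3 + 16*651 = -3 + 10416 = 10413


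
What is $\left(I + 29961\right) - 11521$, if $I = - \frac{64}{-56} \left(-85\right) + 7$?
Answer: $\frac{128449}{7} \approx 18350.0$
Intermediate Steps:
$I = - \frac{631}{7}$ ($I = \left(-64\right) \left(- \frac{1}{56}\right) \left(-85\right) + 7 = \frac{8}{7} \left(-85\right) + 7 = - \frac{680}{7} + 7 = - \frac{631}{7} \approx -90.143$)
$\left(I + 29961\right) - 11521 = \left(- \frac{631}{7} + 29961\right) - 11521 = \frac{209096}{7} - 11521 = \frac{128449}{7}$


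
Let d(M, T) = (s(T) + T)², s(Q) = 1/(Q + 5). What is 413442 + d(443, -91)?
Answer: 3119078961/7396 ≈ 4.2173e+5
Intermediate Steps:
s(Q) = 1/(5 + Q)
d(M, T) = (T + 1/(5 + T))² (d(M, T) = (1/(5 + T) + T)² = (T + 1/(5 + T))²)
413442 + d(443, -91) = 413442 + (-91 + 1/(5 - 91))² = 413442 + (-91 + 1/(-86))² = 413442 + (-91 - 1/86)² = 413442 + (-7827/86)² = 413442 + 61261929/7396 = 3119078961/7396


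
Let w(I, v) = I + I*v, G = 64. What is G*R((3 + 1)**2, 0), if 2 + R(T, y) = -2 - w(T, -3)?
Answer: 1792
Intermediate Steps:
R(T, y) = -4 + 2*T (R(T, y) = -2 + (-2 - T*(1 - 3)) = -2 + (-2 - T*(-2)) = -2 + (-2 - (-2)*T) = -2 + (-2 + 2*T) = -4 + 2*T)
G*R((3 + 1)**2, 0) = 64*(-4 + 2*(3 + 1)**2) = 64*(-4 + 2*4**2) = 64*(-4 + 2*16) = 64*(-4 + 32) = 64*28 = 1792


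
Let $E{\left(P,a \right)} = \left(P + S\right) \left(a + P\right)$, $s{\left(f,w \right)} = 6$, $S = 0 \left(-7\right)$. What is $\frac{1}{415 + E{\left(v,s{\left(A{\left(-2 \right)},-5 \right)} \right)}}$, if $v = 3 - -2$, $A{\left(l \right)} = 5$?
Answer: $\frac{1}{470} \approx 0.0021277$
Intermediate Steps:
$S = 0$
$v = 5$ ($v = 3 + 2 = 5$)
$E{\left(P,a \right)} = P \left(P + a\right)$ ($E{\left(P,a \right)} = \left(P + 0\right) \left(a + P\right) = P \left(P + a\right)$)
$\frac{1}{415 + E{\left(v,s{\left(A{\left(-2 \right)},-5 \right)} \right)}} = \frac{1}{415 + 5 \left(5 + 6\right)} = \frac{1}{415 + 5 \cdot 11} = \frac{1}{415 + 55} = \frac{1}{470}$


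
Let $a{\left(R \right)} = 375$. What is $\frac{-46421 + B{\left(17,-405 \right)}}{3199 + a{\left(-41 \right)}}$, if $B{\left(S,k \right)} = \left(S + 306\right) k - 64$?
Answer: $- \frac{88650}{1787} \approx -49.608$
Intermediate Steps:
$B{\left(S,k \right)} = -64 + k \left(306 + S\right)$ ($B{\left(S,k \right)} = \left(306 + S\right) k - 64 = k \left(306 + S\right) - 64 = -64 + k \left(306 + S\right)$)
$\frac{-46421 + B{\left(17,-405 \right)}}{3199 + a{\left(-41 \right)}} = \frac{-46421 + \left(-64 + 306 \left(-405\right) + 17 \left(-405\right)\right)}{3199 + 375} = \frac{-46421 - 130879}{3574} = \left(-46421 - 130879\right) \frac{1}{3574} = \left(-177300\right) \frac{1}{3574} = - \frac{88650}{1787}$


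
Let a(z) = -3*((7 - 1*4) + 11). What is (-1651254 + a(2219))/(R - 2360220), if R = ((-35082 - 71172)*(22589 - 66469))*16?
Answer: -137608/6216370675 ≈ -2.2136e-5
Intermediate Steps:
a(z) = -42 (a(z) = -3*((7 - 4) + 11) = -3*(3 + 11) = -3*14 = -42)
R = 74598808320 (R = -106254*(-43880)*16 = 4662425520*16 = 74598808320)
(-1651254 + a(2219))/(R - 2360220) = (-1651254 - 42)/(74598808320 - 2360220) = -1651296/74596448100 = -1651296*1/74596448100 = -137608/6216370675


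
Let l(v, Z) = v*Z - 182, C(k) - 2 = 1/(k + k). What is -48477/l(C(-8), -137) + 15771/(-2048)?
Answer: 1475589747/14661632 ≈ 100.64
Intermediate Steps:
C(k) = 2 + 1/(2*k) (C(k) = 2 + 1/(k + k) = 2 + 1/(2*k))
l(v, Z) = -182 + Z*v (l(v, Z) = Z*v - 182 = -182 + Z*v)
-48477/l(C(-8), -137) + 15771/(-2048) = -48477/(-182 - 137*(2 + (1/2)/(-8))) + 15771/(-2048) = -48477/(-182 - 137*(2 + (1/2)*(-1/8))) + 15771*(-1/2048) = -48477/(-182 - 137*(2 - 1/16)) - 15771/2048 = -48477/(-182 - 137*31/16) - 15771/2048 = -48477/(-182 - 4247/16) - 15771/2048 = -48477/(-7159/16) - 15771/2048 = -48477*(-16/7159) - 15771/2048 = 775632/7159 - 15771/2048 = 1475589747/14661632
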